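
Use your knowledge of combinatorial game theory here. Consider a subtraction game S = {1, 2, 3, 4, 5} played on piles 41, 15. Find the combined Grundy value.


Subtraction set: {1, 2, 3, 4, 5}
For this subtraction set, G(n) = n mod 6 (period = max + 1 = 6).
Pile 1 (size 41): G(41) = 41 mod 6 = 5
Pile 2 (size 15): G(15) = 15 mod 6 = 3
Total Grundy value = XOR of all: 5 XOR 3 = 6

6


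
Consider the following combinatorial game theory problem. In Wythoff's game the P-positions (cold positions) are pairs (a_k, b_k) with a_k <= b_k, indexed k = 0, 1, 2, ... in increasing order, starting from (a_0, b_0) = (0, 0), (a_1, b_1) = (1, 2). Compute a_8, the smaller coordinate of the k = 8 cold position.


By Wythoff's theorem, a_k = floor(k * phi) and b_k = floor(k * phi^2) = a_k + k, where phi = (1 + sqrt(5))/2 is the golden ratio.
phi = (1 + sqrt(5))/2 = 1.618034
k = 8
k * phi = 8 * 1.618034 = 12.944272
a_8 = floor(k * phi) = 12

12


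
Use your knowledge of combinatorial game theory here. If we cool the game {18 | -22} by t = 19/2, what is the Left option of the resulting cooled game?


Original game: {18 | -22} (a switch {a | b} with a > b).
Cooling by t (for t below the temperature (a - b)/2 = 20) taxes each move by t: {a | b} cooled by t is {a - t | b + t}.
Cooling amount: t = 19/2
Cooled Left option: 18 - 19/2 = 17/2
Cooled Right option: -22 + 19/2 = -25/2
Cooled game: {17/2 | -25/2}
Left option = 17/2

17/2


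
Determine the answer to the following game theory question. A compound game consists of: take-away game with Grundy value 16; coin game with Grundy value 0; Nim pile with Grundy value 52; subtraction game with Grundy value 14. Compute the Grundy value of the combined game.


By the Sprague-Grundy theorem, the Grundy value of a sum of games is the XOR of individual Grundy values.
take-away game: Grundy value = 16. Running XOR: 0 XOR 16 = 16
coin game: Grundy value = 0. Running XOR: 16 XOR 0 = 16
Nim pile: Grundy value = 52. Running XOR: 16 XOR 52 = 36
subtraction game: Grundy value = 14. Running XOR: 36 XOR 14 = 42
The combined Grundy value is 42.

42


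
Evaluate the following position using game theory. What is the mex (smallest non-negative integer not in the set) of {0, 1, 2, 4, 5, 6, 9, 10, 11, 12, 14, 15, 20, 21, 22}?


Set = {0, 1, 2, 4, 5, 6, 9, 10, 11, 12, 14, 15, 20, 21, 22}
0 is in the set.
1 is in the set.
2 is in the set.
3 is NOT in the set. This is the mex.
mex = 3

3


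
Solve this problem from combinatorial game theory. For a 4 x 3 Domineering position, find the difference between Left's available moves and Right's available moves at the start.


Board is 4 x 3 (rows x cols).
Left (vertical) placements: (rows-1) * cols = 3 * 3 = 9
Right (horizontal) placements: rows * (cols-1) = 4 * 2 = 8
Advantage = Left - Right = 9 - 8 = 1

1


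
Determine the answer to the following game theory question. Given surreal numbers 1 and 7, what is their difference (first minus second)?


x = 1, y = 7
x - y = 1 - 7 = -6

-6


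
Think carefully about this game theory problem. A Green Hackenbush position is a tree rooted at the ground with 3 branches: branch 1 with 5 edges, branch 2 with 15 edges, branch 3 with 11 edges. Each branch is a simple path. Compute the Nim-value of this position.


The tree has 3 branches from the ground vertex.
In Green Hackenbush, the Nim-value of a simple path of length k is k.
Branch 1: length 5, Nim-value = 5
Branch 2: length 15, Nim-value = 15
Branch 3: length 11, Nim-value = 11
Total Nim-value = XOR of all branch values:
0 XOR 5 = 5
5 XOR 15 = 10
10 XOR 11 = 1
Nim-value of the tree = 1

1


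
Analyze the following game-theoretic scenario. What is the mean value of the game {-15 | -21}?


Game = {-15 | -21}, a switch {a | b} with numbers a > b.
Its thermograph has left wall a - t and right wall b + t, which meet at t = (a - b)/2, where both equal (a + b)/2. So the mast (mean value) is at (a + b)/2.
Mean = (-15 + (-21))/2 = -36/2 = -18

-18


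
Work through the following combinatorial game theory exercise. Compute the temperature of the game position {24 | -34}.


The game is {24 | -34}, a switch {a | b} with numbers a > b.
Cooling {a | b} by t gives {a - t | b + t}, which stops being hot when a - t = b + t, i.e. at t = (a - b)/2. So the temperature of a switch is (a - b)/2.
Temperature = (Left option - Right option) / 2
= (24 - (-34)) / 2
= 58 / 2
= 29

29


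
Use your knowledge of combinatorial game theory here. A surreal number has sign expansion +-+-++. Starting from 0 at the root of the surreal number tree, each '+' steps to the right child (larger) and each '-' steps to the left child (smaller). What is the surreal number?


Sign expansion: +-+-++
Rule: track bounds (lo, hi), initially (-inf, +inf). On '+', the current value becomes lo and we move to the simplest number in (value, hi): value + 1 if hi = +inf, otherwise the midpoint (value + hi)/2. On '-', the current value becomes hi and we move to value - 1 if lo = -inf, otherwise the midpoint (lo + value)/2.
Start at 0.
Step 1: sign = +, move right. Bounds: (0, +inf). Value = 1
Step 2: sign = -, move left. Bounds: (0, 1). Value = 1/2
Step 3: sign = +, move right. Bounds: (1/2, 1). Value = 3/4
Step 4: sign = -, move left. Bounds: (1/2, 3/4). Value = 5/8
Step 5: sign = +, move right. Bounds: (5/8, 3/4). Value = 11/16
Step 6: sign = +, move right. Bounds: (11/16, 3/4). Value = 23/32
The surreal number with sign expansion +-+-++ is 23/32.

23/32


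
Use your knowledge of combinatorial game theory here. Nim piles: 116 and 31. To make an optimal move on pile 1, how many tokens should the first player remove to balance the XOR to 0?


Piles: 116 and 31
Current XOR: 116 XOR 31 = 107 (non-zero, so this is an N-position).
To make the XOR zero, we need to find a move that balances the piles.
For pile 1 (size 116): target = 116 XOR 107 = 31
We reduce pile 1 from 116 to 31.
Tokens removed: 116 - 31 = 85
Verification: 31 XOR 31 = 0

85


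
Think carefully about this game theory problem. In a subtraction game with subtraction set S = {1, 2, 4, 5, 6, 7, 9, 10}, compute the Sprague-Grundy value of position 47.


The subtraction set is S = {1, 2, 4, 5, 6, 7, 9, 10}.
G(k) = mex{ G(k - s) : s in S, s <= k }. We compute iteratively: G(0) = 0.
G(1) = mex({0}) = 1
G(2) = mex({0, 1}) = 2
G(3) = mex({1, 2}) = 0
G(4) = mex({0, 2}) = 1
G(5) = mex({0, 1}) = 2
G(6) = mex({0, 1, 2}) = 3
G(7) = mex({0, 1, 2, 3}) = 4
G(8) = mex({0, 1, 2, 3, 4}) = 5
G(9) = mex({0, 1, 2, 4, 5}) = 3
G(10) = mex({0, 1, 2, 3, 5}) = 4
G(11) = mex({1, 2, 3, 4}) = 0
G(12) = mex({0, 2, 3, 4, 5}) = 1
G(13) = mex({0, 1, 3, 4, 5}) = 2
G(14) = mex({1, 2, 3, 4, 5}) = 0
G(15) = mex({0, 2, 3, 4, 5}) = 1
G(16) = mex({0, 1, 3, 4}) = 2
G(17) = mex({0, 1, 2, 4, 5}) = 3
G(18) = mex({0, 1, 2, 3, 5}) = 4
G(19) = mex({0, 1, 2, 3, 4}) = 5
G(20) = mex({0, 1, 2, 4, 5}) = 3
Observe that G(11)..G(20) = 0, 1, 2, 0, 1, 2, 3, 4, 5, 3 repeats G(0)..G(9) = 0, 1, 2, 0, 1, 2, 3, 4, 5, 3.
For k >= max(S) = 10, G(k) is determined by the previous 10 values G(k-10)..G(k-1); a window of 10 consecutive values has recurred shifted by 11, so by induction G(k + 11) = G(k) for all k >= 0: the sequence is periodic from the start with period 11.
One period: G(0..10) = 0, 1, 2, 0, 1, 2, 3, 4, 5, 3, 4.
47 mod 11 = 3, so G(47) = G(3) = 0.

0


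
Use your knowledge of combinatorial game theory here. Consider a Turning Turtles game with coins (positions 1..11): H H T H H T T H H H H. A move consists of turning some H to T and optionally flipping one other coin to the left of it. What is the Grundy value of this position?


Coins: H H T H H T T H H H H
Key fact: a single head at position k behaves exactly like a Nim heap of size k (turning it to T and optionally flipping a coin at j < k corresponds to moving the heap from k to j, or to 0), and heads combine as a disjunctive sum (two heads at the same place would cancel, matching j XOR j = 0). So the Nim-value is the XOR of the 1-indexed positions of the heads.
Face-up positions (1-indexed): [1, 2, 4, 5, 8, 9, 10, 11]
XOR 0 with 1: 0 XOR 1 = 1
XOR 1 with 2: 1 XOR 2 = 3
XOR 3 with 4: 3 XOR 4 = 7
XOR 7 with 5: 7 XOR 5 = 2
XOR 2 with 8: 2 XOR 8 = 10
XOR 10 with 9: 10 XOR 9 = 3
XOR 3 with 10: 3 XOR 10 = 9
XOR 9 with 11: 9 XOR 11 = 2
Nim-value = 2

2


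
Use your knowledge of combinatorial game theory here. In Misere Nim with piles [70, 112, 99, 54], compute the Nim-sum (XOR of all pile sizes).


We need the XOR (exclusive or) of all pile sizes.
After XOR-ing pile 1 (size 70): 0 XOR 70 = 70
After XOR-ing pile 2 (size 112): 70 XOR 112 = 54
After XOR-ing pile 3 (size 99): 54 XOR 99 = 85
After XOR-ing pile 4 (size 54): 85 XOR 54 = 99
The Nim-value of this position is 99.

99


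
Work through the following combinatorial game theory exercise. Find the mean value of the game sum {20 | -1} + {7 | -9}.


G1 = {20 | -1}, G2 = {7 | -9}
Each is a switch {a | b} with numbers a > b; its mean value is (a + b)/2, and mean value is additive over game sums: m(G1 + G2) = m(G1) + m(G2).
Mean of G1 = (20 + (-1))/2 = 19/2 = 19/2
Mean of G2 = (7 + (-9))/2 = -2/2 = -1
Mean of G1 + G2 = 19/2 + -1 = 17/2

17/2


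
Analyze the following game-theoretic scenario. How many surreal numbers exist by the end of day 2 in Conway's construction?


Day 0: {|} = 0 is born. Count = 1.
Day n: the number of surreal numbers born by day n is 2^(n+1) - 1.
By day 0: 2^1 - 1 = 1
By day 1: 2^2 - 1 = 3
By day 2: 2^3 - 1 = 7
By day 2: 7 surreal numbers.

7


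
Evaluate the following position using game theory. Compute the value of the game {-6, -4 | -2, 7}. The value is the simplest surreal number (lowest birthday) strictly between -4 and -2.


Left options: {-6, -4}, max = -4
Right options: {-2, 7}, min = -2
All options are numbers and max(Left) < min(Right), so by the simplicity theorem the value is the simplest (earliest-born) number strictly between -4 and -2.
The only integer strictly between -4 and -2 is -3.
No non-integer in the interval can be simpler: if x is a non-integer in the interval, then floor(x) or ceil(x) also lies in the interval (the interval contains an integer), and both are proper prefixes of x's sign expansion, i.e. born earlier. So the game value is -3.
Game value = -3

-3


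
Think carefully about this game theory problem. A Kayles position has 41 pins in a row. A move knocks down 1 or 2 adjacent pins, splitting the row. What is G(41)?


Kayles: a move removes 1 or 2 adjacent pins from a contiguous row.
Removing pins from a row of k leaves two independent rows (a, b) with a + b = k - 1 (one pin) or a + b = k - 2 (two pins); an end removal gives a = 0.
By Sprague-Grundy, G(k) = mex{ G(a) XOR G(b) } over all these splits. G(0) = 0.
G(1): splits (0,0):0^0=0 -> mex({0}) = 1
G(2): splits (0,1):0^1=1 (0,0):0^0=0 -> mex({0, 1}) = 2
G(3): splits (0,2):0^2=2 (1,1):1^1=0 (0,1):0^1=1 -> mex({0, 1, 2}) = 3
G(4): splits (0,3):0^3=3 (1,2):1^2=3 (0,2):0^2=2 (1,1):1^1=0 -> mex({0, 2, 3}) = 1
G(5): splits (0,4):0^1=1 (1,3):1^3=2 (2,2):2^2=0 (0,3):0^3=3 (1,2):1^2=3 -> mex({0, 1, 2, 3}) = 4
G(6) = mex({0, 1, 2, 4}) = 3
G(7) = mex({0, 1, 3, 4, 5}) = 2
G(8) = mex({0, 2, 3, 5, 6}) = 1
G(9) = mex({0, 1, 2, 3, 6, 7}) = 4
G(10) = mex({0, 1, 3, 4, 5, 7}) = 2
G(11) = mex({0, 1, 2, 3, 4, 5}) = 6
G(12) = mex({0, 1, 2, 3, 5, 6, 7}) = 4
G(13) = mex({0, 2, 3, 4, 6, 7}) = 1
G(14) = mex({0, 1, 4, 5, 6, 7}) = 2
G(15) = mex({0, 1, 2, 3, 4, 5, 6}) = 7
G(16) = mex({0, 2, 3, 5, 6, 7}) = 1
G(17) = mex({0, 1, 2, 3, 5, 6, 7}) = 4
G(18) = mex({0, 1, 2, 4, 5, 6}) = 3
G(19) = mex({0, 1, 3, 4, 5, 7}) = 2
G(20) = mex({0, 2, 3, 4, 5, 6, 7}) = 1
G(21) = mex({0, 1, 2, 3, 5, 6, 7}) = 4
G(22) = mex({0, 1, 2, 3, 4, 5, 7}) = 6
G(23) = mex({0, 1, 2, 3, 4, 5, 6}) = 7
G(24) = mex({0, 1, 2, 3, 5, 6, 7}) = 4
G(25) = mex({0, 2, 3, 4, 6, 7}) = 1
G(26) = mex({0, 1, 3, 4, 5, 6, 7}) = 2
G(27) = mex({0, 1, 2, 3, 4, 5, 6, 7}) = 8
G(28) = mex({0, 1, 2, 3, 4, 6, 7, 8}) = 5
G(29) = mex({0, 1, 2, 3, 5, 6, 7, 8, 9}) = 4
G(30) = mex({0, 1, 2, 3, 4, 5, 6, 9, 10}) = 7
G(31) = mex({0, 1, 3, 4, 5, 7, 10, 11}) = 2
G(32) = mex({0, 2, 3, 4, 5, 6, 7, 9, 11}) = 1
G(33) = mex({0, 1, 2, 3, 4, 5, 6, 7, 9, 12}) = 8
G(34) = mex({0, 1, 2, 3, 4, 5, 7, 8, 11, 12}) = 6
G(35) = mex({0, 1, 2, 3, 4, 5, 6, 8, 9, 10, 11}) = 7
G(36) = mex({0, 1, 2, 3, 5, 6, 7, 9, 10}) = 4
G(37) = mex({0, 2, 3, 4, 6, 7, 9, 10, 11, 12}) = 1
G(38) = mex({0, 1, 3, 4, 5, 6, 7, 9, 10, 11, 12}) = 2
G(39) = mex({0, 1, 2, 4, 5, 6, 7, 9, 10, 12, 14}) = 3
G(40) = mex({0, 2, 3, 4, 6, 7, 11, 12, 14}) = 1
G(41) = mex({0, 1, 2, 3, 5, 6, 7, 9, 10, 11, 12}) = 4
Therefore G(41) = 4.

4


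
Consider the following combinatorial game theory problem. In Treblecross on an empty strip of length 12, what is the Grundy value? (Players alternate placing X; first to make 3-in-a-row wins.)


Treblecross: place X on empty cells; 3-in-a-row wins.
Playing within two cells of an existing X lets the opponent win at once, so sensible play treats the cells i-2..i+2 around each X as dead. The player left with no safe cell loses, so this is a normal-play take-away game on strips of safe cells.
Placing X at cell i (0-indexed) of a strip of k safe cells leaves independent strips of sizes max(0, i-2) and max(0, k-i-3). Hence G(k) = mex{ G(max(0,i-2)) XOR G(max(0,k-i-3)) : 0 <= i < k }, with G(0) = 0.
G(1): splits (0,0):0^0=0 -> mex({0}) = 1
G(2): splits (0,0):0^0=0 -> mex({0}) = 1
G(3): splits (0,0):0^0=0 -> mex({0}) = 1
G(4): splits (0,1):0^1=1 (0,0):0^0=0 -> mex({0, 1}) = 2
G(5): splits (0,2):0^1=1 (0,1):0^1=1 (0,0):0^0=0 -> mex({0, 1}) = 2
G(6) = mex({1}) = 0
G(7) = mex({0, 1, 2}) = 3
G(8) = mex({0, 1, 2}) = 3
G(9) = mex({0, 2}) = 1
G(10) = mex({0, 2, 3}) = 1
G(11) = mex({0, 3}) = 1
G(12) = mex({1, 3}) = 0
Therefore G(12) = 0.

0


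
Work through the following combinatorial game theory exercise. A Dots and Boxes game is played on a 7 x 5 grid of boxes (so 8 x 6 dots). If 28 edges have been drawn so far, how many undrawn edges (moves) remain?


Grid: 7 x 5 boxes, i.e. 8 rows and 6 columns of dots.
Horizontal edges: (rows + 1) * cols = 8 * 5 = 40
Vertical edges: rows * (cols + 1) = 7 * 6 = 42
Total edges: 40 + 42 = 82
Edges drawn: 28
Remaining: 82 - 28 = 54

54


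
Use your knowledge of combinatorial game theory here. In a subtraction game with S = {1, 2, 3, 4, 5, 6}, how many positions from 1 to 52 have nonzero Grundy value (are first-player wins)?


Subtraction set S = {1, 2, 3, 4, 5, 6}, so G(n) = n mod 7.
G(n) = 0 when n is a multiple of 7.
Multiples of 7 in [1, 52]: 7
N-positions (nonzero Grundy) = 52 - 7 = 45

45


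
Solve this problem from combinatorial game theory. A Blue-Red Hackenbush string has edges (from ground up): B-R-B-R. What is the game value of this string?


Edges (from ground): B-R-B-R
By Berlekamp's sign-expansion rule, a Blue-Red Hackenbush stalk has the value of the surreal number whose sign sequence is the edge sequence with B -> + and R -> -.
Sign sequence: +-+-
Trace the sign expansion in the surreal number tree, starting from 0:
Edge 1: B (sign +) -> bounds (0, +inf), value = 1
Edge 2: R (sign -) -> bounds (0, 1), value = 1/2
Edge 3: B (sign +) -> bounds (1/2, 1), value = 3/4
Edge 4: R (sign -) -> bounds (1/2, 3/4), value = 5/8
Game value = 5/8

5/8


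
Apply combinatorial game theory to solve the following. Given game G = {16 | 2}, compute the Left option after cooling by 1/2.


Original game: {16 | 2} (a switch {a | b} with a > b).
Cooling by t (for t below the temperature (a - b)/2 = 7) taxes each move by t: {a | b} cooled by t is {a - t | b + t}.
Cooling amount: t = 1/2
Cooled Left option: 16 - 1/2 = 31/2
Cooled Right option: 2 + 1/2 = 5/2
Cooled game: {31/2 | 5/2}
Left option = 31/2

31/2


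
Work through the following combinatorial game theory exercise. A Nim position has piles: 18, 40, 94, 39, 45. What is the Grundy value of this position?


We need the XOR (exclusive or) of all pile sizes.
After XOR-ing pile 1 (size 18): 0 XOR 18 = 18
After XOR-ing pile 2 (size 40): 18 XOR 40 = 58
After XOR-ing pile 3 (size 94): 58 XOR 94 = 100
After XOR-ing pile 4 (size 39): 100 XOR 39 = 67
After XOR-ing pile 5 (size 45): 67 XOR 45 = 110
The Nim-value of this position is 110.

110


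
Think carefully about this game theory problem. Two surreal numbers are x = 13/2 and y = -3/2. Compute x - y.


x = 13/2, y = -3/2
Converting to common denominator: 2
x = 13/2, y = -3/2
x - y = 13/2 - -3/2 = 8

8


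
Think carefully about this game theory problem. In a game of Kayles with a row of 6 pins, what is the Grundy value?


Kayles: a move removes 1 or 2 adjacent pins from a contiguous row.
Removing pins from a row of k leaves two independent rows (a, b) with a + b = k - 1 (one pin) or a + b = k - 2 (two pins); an end removal gives a = 0.
By Sprague-Grundy, G(k) = mex{ G(a) XOR G(b) } over all these splits. G(0) = 0.
G(1): splits (0,0):0^0=0 -> mex({0}) = 1
G(2): splits (0,1):0^1=1 (0,0):0^0=0 -> mex({0, 1}) = 2
G(3): splits (0,2):0^2=2 (1,1):1^1=0 (0,1):0^1=1 -> mex({0, 1, 2}) = 3
G(4): splits (0,3):0^3=3 (1,2):1^2=3 (0,2):0^2=2 (1,1):1^1=0 -> mex({0, 2, 3}) = 1
G(5): splits (0,4):0^1=1 (1,3):1^3=2 (2,2):2^2=0 (0,3):0^3=3 (1,2):1^2=3 -> mex({0, 1, 2, 3}) = 4
G(6) = mex({0, 1, 2, 4}) = 3
Therefore G(6) = 3.

3


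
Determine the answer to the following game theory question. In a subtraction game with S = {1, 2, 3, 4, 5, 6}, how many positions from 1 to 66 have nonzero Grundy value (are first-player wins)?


Subtraction set S = {1, 2, 3, 4, 5, 6}, so G(n) = n mod 7.
G(n) = 0 when n is a multiple of 7.
Multiples of 7 in [1, 66]: 9
N-positions (nonzero Grundy) = 66 - 9 = 57

57


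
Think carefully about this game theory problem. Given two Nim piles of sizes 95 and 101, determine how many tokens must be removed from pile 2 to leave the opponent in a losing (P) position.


Piles: 95 and 101
Current XOR: 95 XOR 101 = 58 (non-zero, so this is an N-position).
To make the XOR zero, we need to find a move that balances the piles.
For pile 2 (size 101): target = 101 XOR 58 = 95
We reduce pile 2 from 101 to 95.
Tokens removed: 101 - 95 = 6
Verification: 95 XOR 95 = 0

6


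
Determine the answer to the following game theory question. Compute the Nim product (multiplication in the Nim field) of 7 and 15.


Nim multiplication is bilinear over XOR: (u XOR v) * w = (u*w) XOR (v*w).
So we split each operand into its bit components and XOR the pairwise Nim products.
7 = 1 + 2 + 4 (as XOR of powers of 2).
15 = 1 + 2 + 4 + 8 (as XOR of powers of 2).
Using the standard Nim-product table on single bits:
  2*2 = 3,   2*4 = 8,   2*8 = 12,
  4*4 = 6,   4*8 = 11,  8*8 = 13,
and  1*x = x (identity), k*l = l*k (commutative).
Pairwise Nim products:
  1 * 1 = 1
  1 * 2 = 2
  1 * 4 = 4
  1 * 8 = 8
  2 * 1 = 2
  2 * 2 = 3
  2 * 4 = 8
  2 * 8 = 12
  4 * 1 = 4
  4 * 2 = 8
  4 * 4 = 6
  4 * 8 = 11
XOR them: 1 XOR 2 XOR 4 XOR 8 XOR 2 XOR 3 XOR 8 XOR 12 XOR 4 XOR 8 XOR 6 XOR 11 = 11.
Result: 7 * 15 = 11 (in Nim).

11


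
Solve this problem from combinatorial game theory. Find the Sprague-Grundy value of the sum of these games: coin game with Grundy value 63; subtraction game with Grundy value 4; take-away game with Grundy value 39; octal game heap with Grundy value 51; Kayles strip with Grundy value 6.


By the Sprague-Grundy theorem, the Grundy value of a sum of games is the XOR of individual Grundy values.
coin game: Grundy value = 63. Running XOR: 0 XOR 63 = 63
subtraction game: Grundy value = 4. Running XOR: 63 XOR 4 = 59
take-away game: Grundy value = 39. Running XOR: 59 XOR 39 = 28
octal game heap: Grundy value = 51. Running XOR: 28 XOR 51 = 47
Kayles strip: Grundy value = 6. Running XOR: 47 XOR 6 = 41
The combined Grundy value is 41.

41


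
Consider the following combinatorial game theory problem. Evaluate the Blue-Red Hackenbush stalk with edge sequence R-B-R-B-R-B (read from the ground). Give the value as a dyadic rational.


Edges (from ground): R-B-R-B-R-B
By Berlekamp's sign-expansion rule, a Blue-Red Hackenbush stalk has the value of the surreal number whose sign sequence is the edge sequence with B -> + and R -> -.
Sign sequence: -+-+-+
Trace the sign expansion in the surreal number tree, starting from 0:
Edge 1: R (sign -) -> bounds (-inf, 0), value = -1
Edge 2: B (sign +) -> bounds (-1, 0), value = -1/2
Edge 3: R (sign -) -> bounds (-1, -1/2), value = -3/4
Edge 4: B (sign +) -> bounds (-3/4, -1/2), value = -5/8
Edge 5: R (sign -) -> bounds (-3/4, -5/8), value = -11/16
Edge 6: B (sign +) -> bounds (-11/16, -5/8), value = -21/32
Game value = -21/32

-21/32


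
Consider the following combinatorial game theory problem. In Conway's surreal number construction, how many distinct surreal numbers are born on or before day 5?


Day 0: {|} = 0 is born. Count = 1.
Day n: the number of surreal numbers born by day n is 2^(n+1) - 1.
By day 0: 2^1 - 1 = 1
By day 1: 2^2 - 1 = 3
By day 2: 2^3 - 1 = 7
By day 3: 2^4 - 1 = 15
By day 4: 2^5 - 1 = 31
By day 5: 2^6 - 1 = 63
By day 5: 63 surreal numbers.

63


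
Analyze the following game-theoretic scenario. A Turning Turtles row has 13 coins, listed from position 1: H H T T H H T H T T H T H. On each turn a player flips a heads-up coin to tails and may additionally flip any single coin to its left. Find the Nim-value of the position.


Coins: H H T T H H T H T T H T H
Key fact: a single head at position k behaves exactly like a Nim heap of size k (turning it to T and optionally flipping a coin at j < k corresponds to moving the heap from k to j, or to 0), and heads combine as a disjunctive sum (two heads at the same place would cancel, matching j XOR j = 0). So the Nim-value is the XOR of the 1-indexed positions of the heads.
Face-up positions (1-indexed): [1, 2, 5, 6, 8, 11, 13]
XOR 0 with 1: 0 XOR 1 = 1
XOR 1 with 2: 1 XOR 2 = 3
XOR 3 with 5: 3 XOR 5 = 6
XOR 6 with 6: 6 XOR 6 = 0
XOR 0 with 8: 0 XOR 8 = 8
XOR 8 with 11: 8 XOR 11 = 3
XOR 3 with 13: 3 XOR 13 = 14
Nim-value = 14

14


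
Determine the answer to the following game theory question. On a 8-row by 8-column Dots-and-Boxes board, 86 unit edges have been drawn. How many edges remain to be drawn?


Grid: 8 x 8 boxes, i.e. 9 rows and 9 columns of dots.
Horizontal edges: (rows + 1) * cols = 9 * 8 = 72
Vertical edges: rows * (cols + 1) = 8 * 9 = 72
Total edges: 72 + 72 = 144
Edges drawn: 86
Remaining: 144 - 86 = 58

58


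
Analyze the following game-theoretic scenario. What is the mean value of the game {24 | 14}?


Game = {24 | 14}, a switch {a | b} with numbers a > b.
Its thermograph has left wall a - t and right wall b + t, which meet at t = (a - b)/2, where both equal (a + b)/2. So the mast (mean value) is at (a + b)/2.
Mean = (24 + (14))/2 = 38/2 = 19

19


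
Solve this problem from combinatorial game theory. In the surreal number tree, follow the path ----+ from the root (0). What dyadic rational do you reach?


Sign expansion: ----+
Rule: track bounds (lo, hi), initially (-inf, +inf). On '+', the current value becomes lo and we move to the simplest number in (value, hi): value + 1 if hi = +inf, otherwise the midpoint (value + hi)/2. On '-', the current value becomes hi and we move to value - 1 if lo = -inf, otherwise the midpoint (lo + value)/2.
Start at 0.
Step 1: sign = -, move left. Bounds: (-inf, 0). Value = -1
Step 2: sign = -, move left. Bounds: (-inf, -1). Value = -2
Step 3: sign = -, move left. Bounds: (-inf, -2). Value = -3
Step 4: sign = -, move left. Bounds: (-inf, -3). Value = -4
Step 5: sign = +, move right. Bounds: (-4, -3). Value = -7/2
The surreal number with sign expansion ----+ is -7/2.

-7/2


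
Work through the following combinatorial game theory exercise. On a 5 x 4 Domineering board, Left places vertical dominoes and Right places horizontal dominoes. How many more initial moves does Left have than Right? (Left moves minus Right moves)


Board is 5 x 4 (rows x cols).
Left (vertical) placements: (rows-1) * cols = 4 * 4 = 16
Right (horizontal) placements: rows * (cols-1) = 5 * 3 = 15
Advantage = Left - Right = 16 - 15 = 1

1


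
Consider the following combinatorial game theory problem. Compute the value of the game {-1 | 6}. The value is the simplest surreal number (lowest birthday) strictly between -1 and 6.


Left options: {-1}, max = -1
Right options: {6}, min = 6
All options are numbers and max(Left) < min(Right), so by the simplicity theorem the value is the simplest (earliest-born) number strictly between -1 and 6.
Integers 0 through 5 all lie strictly between -1 and 6.
Among integers, the simplest (lowest birthday = smallest |n|; 0 is born on day 0, +-n on day n) is 0.
No non-integer in the interval can be simpler: if x is a non-integer in the interval, then floor(x) or ceil(x) also lies in the interval (the interval contains an integer), and both are proper prefixes of x's sign expansion, i.e. born earlier. So the game value is 0.
Game value = 0

0


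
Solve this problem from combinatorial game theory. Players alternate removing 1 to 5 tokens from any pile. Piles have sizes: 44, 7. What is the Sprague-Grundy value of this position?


Subtraction set: {1, 2, 3, 4, 5}
For this subtraction set, G(n) = n mod 6 (period = max + 1 = 6).
Pile 1 (size 44): G(44) = 44 mod 6 = 2
Pile 2 (size 7): G(7) = 7 mod 6 = 1
Total Grundy value = XOR of all: 2 XOR 1 = 3

3


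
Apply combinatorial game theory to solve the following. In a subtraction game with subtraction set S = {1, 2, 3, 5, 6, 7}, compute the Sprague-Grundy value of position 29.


The subtraction set is S = {1, 2, 3, 5, 6, 7}.
G(k) = mex{ G(k - s) : s in S, s <= k }. We compute iteratively: G(0) = 0.
G(1) = mex({0}) = 1
G(2) = mex({0, 1}) = 2
G(3) = mex({0, 1, 2}) = 3
G(4) = mex({1, 2, 3}) = 0
G(5) = mex({0, 2, 3}) = 1
G(6) = mex({0, 1, 3}) = 2
G(7) = mex({0, 1, 2}) = 3
G(8) = mex({1, 2, 3}) = 0
G(9) = mex({0, 2, 3}) = 1
G(10) = mex({0, 1, 3}) = 2
Observe that G(4)..G(10) = 0, 1, 2, 3, 0, 1, 2 repeats G(0)..G(6) = 0, 1, 2, 3, 0, 1, 2.
For k >= max(S) = 7, G(k) is determined by the previous 7 values G(k-7)..G(k-1); a window of 7 consecutive values has recurred shifted by 4, so by induction G(k + 4) = G(k) for all k >= 0: the sequence is periodic from the start with period 4.
One period: G(0..3) = 0, 1, 2, 3.
29 mod 4 = 1, so G(29) = G(1) = 1.

1


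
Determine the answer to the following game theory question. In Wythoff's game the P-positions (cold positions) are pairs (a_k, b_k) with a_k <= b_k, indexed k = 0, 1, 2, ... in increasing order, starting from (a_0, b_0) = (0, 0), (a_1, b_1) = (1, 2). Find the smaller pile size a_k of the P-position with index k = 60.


By Wythoff's theorem, a_k = floor(k * phi) and b_k = floor(k * phi^2) = a_k + k, where phi = (1 + sqrt(5))/2 is the golden ratio.
phi = (1 + sqrt(5))/2 = 1.618034
k = 60
k * phi = 60 * 1.618034 = 97.082039
a_60 = floor(k * phi) = 97

97


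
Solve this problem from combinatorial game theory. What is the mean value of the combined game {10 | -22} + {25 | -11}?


G1 = {10 | -22}, G2 = {25 | -11}
Each is a switch {a | b} with numbers a > b; its mean value is (a + b)/2, and mean value is additive over game sums: m(G1 + G2) = m(G1) + m(G2).
Mean of G1 = (10 + (-22))/2 = -12/2 = -6
Mean of G2 = (25 + (-11))/2 = 14/2 = 7
Mean of G1 + G2 = -6 + 7 = 1

1


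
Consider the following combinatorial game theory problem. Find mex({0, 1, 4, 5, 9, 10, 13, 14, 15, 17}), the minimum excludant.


Set = {0, 1, 4, 5, 9, 10, 13, 14, 15, 17}
0 is in the set.
1 is in the set.
2 is NOT in the set. This is the mex.
mex = 2

2


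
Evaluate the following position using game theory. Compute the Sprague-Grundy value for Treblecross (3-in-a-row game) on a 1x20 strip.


Treblecross: place X on empty cells; 3-in-a-row wins.
Playing within two cells of an existing X lets the opponent win at once, so sensible play treats the cells i-2..i+2 around each X as dead. The player left with no safe cell loses, so this is a normal-play take-away game on strips of safe cells.
Placing X at cell i (0-indexed) of a strip of k safe cells leaves independent strips of sizes max(0, i-2) and max(0, k-i-3). Hence G(k) = mex{ G(max(0,i-2)) XOR G(max(0,k-i-3)) : 0 <= i < k }, with G(0) = 0.
G(1): splits (0,0):0^0=0 -> mex({0}) = 1
G(2): splits (0,0):0^0=0 -> mex({0}) = 1
G(3): splits (0,0):0^0=0 -> mex({0}) = 1
G(4): splits (0,1):0^1=1 (0,0):0^0=0 -> mex({0, 1}) = 2
G(5): splits (0,2):0^1=1 (0,1):0^1=1 (0,0):0^0=0 -> mex({0, 1}) = 2
G(6) = mex({1}) = 0
G(7) = mex({0, 1, 2}) = 3
G(8) = mex({0, 1, 2}) = 3
G(9) = mex({0, 2}) = 1
G(10) = mex({0, 2, 3}) = 1
G(11) = mex({0, 3}) = 1
G(12) = mex({1, 3}) = 0
G(13) = mex({0, 1, 2, 3}) = 4
G(14) = mex({0, 1, 2}) = 3
G(15) = mex({0, 1, 2}) = 3
G(16) = mex({0, 1, 2, 4}) = 3
G(17) = mex({0, 1, 3, 4}) = 2
G(18) = mex({0, 1, 3, 4}) = 2
G(19) = mex({0, 1, 3, 5}) = 2
G(20) = mex({0, 1, 2, 3, 5}) = 4
Therefore G(20) = 4.

4


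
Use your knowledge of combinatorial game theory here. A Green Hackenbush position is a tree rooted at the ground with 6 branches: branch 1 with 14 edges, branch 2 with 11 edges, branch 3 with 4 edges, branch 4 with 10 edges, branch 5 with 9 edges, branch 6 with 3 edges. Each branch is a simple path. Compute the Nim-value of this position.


The tree has 6 branches from the ground vertex.
In Green Hackenbush, the Nim-value of a simple path of length k is k.
Branch 1: length 14, Nim-value = 14
Branch 2: length 11, Nim-value = 11
Branch 3: length 4, Nim-value = 4
Branch 4: length 10, Nim-value = 10
Branch 5: length 9, Nim-value = 9
Branch 6: length 3, Nim-value = 3
Total Nim-value = XOR of all branch values:
0 XOR 14 = 14
14 XOR 11 = 5
5 XOR 4 = 1
1 XOR 10 = 11
11 XOR 9 = 2
2 XOR 3 = 1
Nim-value of the tree = 1

1


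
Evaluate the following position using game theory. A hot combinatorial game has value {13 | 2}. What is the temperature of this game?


The game is {13 | 2}, a switch {a | b} with numbers a > b.
Cooling {a | b} by t gives {a - t | b + t}, which stops being hot when a - t = b + t, i.e. at t = (a - b)/2. So the temperature of a switch is (a - b)/2.
Temperature = (Left option - Right option) / 2
= (13 - (2)) / 2
= 11 / 2
= 11/2

11/2


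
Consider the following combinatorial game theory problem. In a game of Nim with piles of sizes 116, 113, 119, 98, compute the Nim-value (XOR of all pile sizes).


We need the XOR (exclusive or) of all pile sizes.
After XOR-ing pile 1 (size 116): 0 XOR 116 = 116
After XOR-ing pile 2 (size 113): 116 XOR 113 = 5
After XOR-ing pile 3 (size 119): 5 XOR 119 = 114
After XOR-ing pile 4 (size 98): 114 XOR 98 = 16
The Nim-value of this position is 16.

16


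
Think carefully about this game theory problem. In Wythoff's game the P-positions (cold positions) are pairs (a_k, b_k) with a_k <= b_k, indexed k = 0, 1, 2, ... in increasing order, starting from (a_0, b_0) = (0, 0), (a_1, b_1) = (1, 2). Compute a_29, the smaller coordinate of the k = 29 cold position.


By Wythoff's theorem, a_k = floor(k * phi) and b_k = floor(k * phi^2) = a_k + k, where phi = (1 + sqrt(5))/2 is the golden ratio.
phi = (1 + sqrt(5))/2 = 1.618034
k = 29
k * phi = 29 * 1.618034 = 46.922986
a_29 = floor(k * phi) = 46

46


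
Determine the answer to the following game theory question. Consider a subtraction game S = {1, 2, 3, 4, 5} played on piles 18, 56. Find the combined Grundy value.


Subtraction set: {1, 2, 3, 4, 5}
For this subtraction set, G(n) = n mod 6 (period = max + 1 = 6).
Pile 1 (size 18): G(18) = 18 mod 6 = 0
Pile 2 (size 56): G(56) = 56 mod 6 = 2
Total Grundy value = XOR of all: 0 XOR 2 = 2

2


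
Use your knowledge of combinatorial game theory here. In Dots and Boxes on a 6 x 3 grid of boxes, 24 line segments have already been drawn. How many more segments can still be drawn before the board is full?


Grid: 6 x 3 boxes, i.e. 7 rows and 4 columns of dots.
Horizontal edges: (rows + 1) * cols = 7 * 3 = 21
Vertical edges: rows * (cols + 1) = 6 * 4 = 24
Total edges: 21 + 24 = 45
Edges drawn: 24
Remaining: 45 - 24 = 21

21


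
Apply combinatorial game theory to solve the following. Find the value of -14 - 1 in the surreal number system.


x = -14, y = 1
x - y = -14 - 1 = -15

-15


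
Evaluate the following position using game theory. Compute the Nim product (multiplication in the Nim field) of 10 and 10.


Nim multiplication is bilinear over XOR: (u XOR v) * w = (u*w) XOR (v*w).
So we split each operand into its bit components and XOR the pairwise Nim products.
10 = 2 + 8 (as XOR of powers of 2).
10 = 2 + 8 (as XOR of powers of 2).
Using the standard Nim-product table on single bits:
  2*2 = 3,   2*4 = 8,   2*8 = 12,
  4*4 = 6,   4*8 = 11,  8*8 = 13,
and  1*x = x (identity), k*l = l*k (commutative).
Pairwise Nim products:
  2 * 2 = 3
  2 * 8 = 12
  8 * 2 = 12
  8 * 8 = 13
XOR them: 3 XOR 12 XOR 12 XOR 13 = 14.
Result: 10 * 10 = 14 (in Nim).

14


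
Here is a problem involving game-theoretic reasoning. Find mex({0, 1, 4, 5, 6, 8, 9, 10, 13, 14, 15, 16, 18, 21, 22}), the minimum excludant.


Set = {0, 1, 4, 5, 6, 8, 9, 10, 13, 14, 15, 16, 18, 21, 22}
0 is in the set.
1 is in the set.
2 is NOT in the set. This is the mex.
mex = 2

2


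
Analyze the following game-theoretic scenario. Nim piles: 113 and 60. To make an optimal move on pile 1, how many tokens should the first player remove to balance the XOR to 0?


Piles: 113 and 60
Current XOR: 113 XOR 60 = 77 (non-zero, so this is an N-position).
To make the XOR zero, we need to find a move that balances the piles.
For pile 1 (size 113): target = 113 XOR 77 = 60
We reduce pile 1 from 113 to 60.
Tokens removed: 113 - 60 = 53
Verification: 60 XOR 60 = 0

53


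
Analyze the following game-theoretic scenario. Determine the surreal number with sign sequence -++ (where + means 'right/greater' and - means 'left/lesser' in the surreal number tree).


Sign expansion: -++
Rule: track bounds (lo, hi), initially (-inf, +inf). On '+', the current value becomes lo and we move to the simplest number in (value, hi): value + 1 if hi = +inf, otherwise the midpoint (value + hi)/2. On '-', the current value becomes hi and we move to value - 1 if lo = -inf, otherwise the midpoint (lo + value)/2.
Start at 0.
Step 1: sign = -, move left. Bounds: (-inf, 0). Value = -1
Step 2: sign = +, move right. Bounds: (-1, 0). Value = -1/2
Step 3: sign = +, move right. Bounds: (-1/2, 0). Value = -1/4
The surreal number with sign expansion -++ is -1/4.

-1/4


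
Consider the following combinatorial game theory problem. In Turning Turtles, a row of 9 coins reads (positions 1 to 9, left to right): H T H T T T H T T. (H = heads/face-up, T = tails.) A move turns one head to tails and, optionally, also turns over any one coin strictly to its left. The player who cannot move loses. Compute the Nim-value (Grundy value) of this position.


Coins: H T H T T T H T T
Key fact: a single head at position k behaves exactly like a Nim heap of size k (turning it to T and optionally flipping a coin at j < k corresponds to moving the heap from k to j, or to 0), and heads combine as a disjunctive sum (two heads at the same place would cancel, matching j XOR j = 0). So the Nim-value is the XOR of the 1-indexed positions of the heads.
Face-up positions (1-indexed): [1, 3, 7]
XOR 0 with 1: 0 XOR 1 = 1
XOR 1 with 3: 1 XOR 3 = 2
XOR 2 with 7: 2 XOR 7 = 5
Nim-value = 5

5


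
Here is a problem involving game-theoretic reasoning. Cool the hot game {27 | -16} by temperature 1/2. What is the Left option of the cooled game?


Original game: {27 | -16} (a switch {a | b} with a > b).
Cooling by t (for t below the temperature (a - b)/2 = 43/2) taxes each move by t: {a | b} cooled by t is {a - t | b + t}.
Cooling amount: t = 1/2
Cooled Left option: 27 - 1/2 = 53/2
Cooled Right option: -16 + 1/2 = -31/2
Cooled game: {53/2 | -31/2}
Left option = 53/2

53/2


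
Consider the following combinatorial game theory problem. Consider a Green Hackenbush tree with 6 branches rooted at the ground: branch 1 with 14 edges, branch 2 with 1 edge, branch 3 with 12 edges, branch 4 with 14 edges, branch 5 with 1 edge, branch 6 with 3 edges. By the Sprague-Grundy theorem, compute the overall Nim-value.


The tree has 6 branches from the ground vertex.
In Green Hackenbush, the Nim-value of a simple path of length k is k.
Branch 1: length 14, Nim-value = 14
Branch 2: length 1, Nim-value = 1
Branch 3: length 12, Nim-value = 12
Branch 4: length 14, Nim-value = 14
Branch 5: length 1, Nim-value = 1
Branch 6: length 3, Nim-value = 3
Total Nim-value = XOR of all branch values:
0 XOR 14 = 14
14 XOR 1 = 15
15 XOR 12 = 3
3 XOR 14 = 13
13 XOR 1 = 12
12 XOR 3 = 15
Nim-value of the tree = 15

15


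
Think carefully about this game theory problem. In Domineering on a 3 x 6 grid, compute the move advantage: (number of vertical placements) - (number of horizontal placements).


Board is 3 x 6 (rows x cols).
Left (vertical) placements: (rows-1) * cols = 2 * 6 = 12
Right (horizontal) placements: rows * (cols-1) = 3 * 5 = 15
Advantage = Left - Right = 12 - 15 = -3

-3


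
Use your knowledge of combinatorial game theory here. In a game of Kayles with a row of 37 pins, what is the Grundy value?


Kayles: a move removes 1 or 2 adjacent pins from a contiguous row.
Removing pins from a row of k leaves two independent rows (a, b) with a + b = k - 1 (one pin) or a + b = k - 2 (two pins); an end removal gives a = 0.
By Sprague-Grundy, G(k) = mex{ G(a) XOR G(b) } over all these splits. G(0) = 0.
G(1): splits (0,0):0^0=0 -> mex({0}) = 1
G(2): splits (0,1):0^1=1 (0,0):0^0=0 -> mex({0, 1}) = 2
G(3): splits (0,2):0^2=2 (1,1):1^1=0 (0,1):0^1=1 -> mex({0, 1, 2}) = 3
G(4): splits (0,3):0^3=3 (1,2):1^2=3 (0,2):0^2=2 (1,1):1^1=0 -> mex({0, 2, 3}) = 1
G(5): splits (0,4):0^1=1 (1,3):1^3=2 (2,2):2^2=0 (0,3):0^3=3 (1,2):1^2=3 -> mex({0, 1, 2, 3}) = 4
G(6) = mex({0, 1, 2, 4}) = 3
G(7) = mex({0, 1, 3, 4, 5}) = 2
G(8) = mex({0, 2, 3, 5, 6}) = 1
G(9) = mex({0, 1, 2, 3, 6, 7}) = 4
G(10) = mex({0, 1, 3, 4, 5, 7}) = 2
G(11) = mex({0, 1, 2, 3, 4, 5}) = 6
G(12) = mex({0, 1, 2, 3, 5, 6, 7}) = 4
G(13) = mex({0, 2, 3, 4, 6, 7}) = 1
G(14) = mex({0, 1, 4, 5, 6, 7}) = 2
G(15) = mex({0, 1, 2, 3, 4, 5, 6}) = 7
G(16) = mex({0, 2, 3, 5, 6, 7}) = 1
G(17) = mex({0, 1, 2, 3, 5, 6, 7}) = 4
G(18) = mex({0, 1, 2, 4, 5, 6}) = 3
G(19) = mex({0, 1, 3, 4, 5, 7}) = 2
G(20) = mex({0, 2, 3, 4, 5, 6, 7}) = 1
G(21) = mex({0, 1, 2, 3, 5, 6, 7}) = 4
G(22) = mex({0, 1, 2, 3, 4, 5, 7}) = 6
G(23) = mex({0, 1, 2, 3, 4, 5, 6}) = 7
G(24) = mex({0, 1, 2, 3, 5, 6, 7}) = 4
G(25) = mex({0, 2, 3, 4, 6, 7}) = 1
G(26) = mex({0, 1, 3, 4, 5, 6, 7}) = 2
G(27) = mex({0, 1, 2, 3, 4, 5, 6, 7}) = 8
G(28) = mex({0, 1, 2, 3, 4, 6, 7, 8}) = 5
G(29) = mex({0, 1, 2, 3, 5, 6, 7, 8, 9}) = 4
G(30) = mex({0, 1, 2, 3, 4, 5, 6, 9, 10}) = 7
G(31) = mex({0, 1, 3, 4, 5, 7, 10, 11}) = 2
G(32) = mex({0, 2, 3, 4, 5, 6, 7, 9, 11}) = 1
G(33) = mex({0, 1, 2, 3, 4, 5, 6, 7, 9, 12}) = 8
G(34) = mex({0, 1, 2, 3, 4, 5, 7, 8, 11, 12}) = 6
G(35) = mex({0, 1, 2, 3, 4, 5, 6, 8, 9, 10, 11}) = 7
G(36) = mex({0, 1, 2, 3, 5, 6, 7, 9, 10}) = 4
G(37) = mex({0, 2, 3, 4, 6, 7, 9, 10, 11, 12}) = 1
Therefore G(37) = 1.

1


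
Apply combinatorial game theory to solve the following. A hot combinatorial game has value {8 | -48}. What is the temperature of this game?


The game is {8 | -48}, a switch {a | b} with numbers a > b.
Cooling {a | b} by t gives {a - t | b + t}, which stops being hot when a - t = b + t, i.e. at t = (a - b)/2. So the temperature of a switch is (a - b)/2.
Temperature = (Left option - Right option) / 2
= (8 - (-48)) / 2
= 56 / 2
= 28

28


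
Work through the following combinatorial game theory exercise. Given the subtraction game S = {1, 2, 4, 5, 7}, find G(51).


The subtraction set is S = {1, 2, 4, 5, 7}.
G(k) = mex{ G(k - s) : s in S, s <= k }. We compute iteratively: G(0) = 0.
G(1) = mex({0}) = 1
G(2) = mex({0, 1}) = 2
G(3) = mex({1, 2}) = 0
G(4) = mex({0, 2}) = 1
G(5) = mex({0, 1}) = 2
G(6) = mex({1, 2}) = 0
G(7) = mex({0, 2}) = 1
G(8) = mex({0, 1}) = 2
G(9) = mex({1, 2}) = 0
Observe that G(3)..G(9) = 0, 1, 2, 0, 1, 2, 0 repeats G(0)..G(6) = 0, 1, 2, 0, 1, 2, 0.
For k >= max(S) = 7, G(k) is determined by the previous 7 values G(k-7)..G(k-1); a window of 7 consecutive values has recurred shifted by 3, so by induction G(k + 3) = G(k) for all k >= 0: the sequence is periodic from the start with period 3.
One period: G(0..2) = 0, 1, 2.
51 mod 3 = 0, so G(51) = G(0) = 0.

0


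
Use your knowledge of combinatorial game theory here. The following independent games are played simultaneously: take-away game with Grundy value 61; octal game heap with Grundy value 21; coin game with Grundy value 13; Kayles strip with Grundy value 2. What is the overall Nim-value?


By the Sprague-Grundy theorem, the Grundy value of a sum of games is the XOR of individual Grundy values.
take-away game: Grundy value = 61. Running XOR: 0 XOR 61 = 61
octal game heap: Grundy value = 21. Running XOR: 61 XOR 21 = 40
coin game: Grundy value = 13. Running XOR: 40 XOR 13 = 37
Kayles strip: Grundy value = 2. Running XOR: 37 XOR 2 = 39
The combined Grundy value is 39.

39
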